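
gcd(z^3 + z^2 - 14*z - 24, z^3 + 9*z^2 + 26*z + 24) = z^2 + 5*z + 6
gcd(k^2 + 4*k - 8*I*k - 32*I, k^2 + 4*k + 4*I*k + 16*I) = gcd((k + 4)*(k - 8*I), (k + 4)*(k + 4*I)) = k + 4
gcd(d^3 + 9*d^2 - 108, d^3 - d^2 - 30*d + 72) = d^2 + 3*d - 18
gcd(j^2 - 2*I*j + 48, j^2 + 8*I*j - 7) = 1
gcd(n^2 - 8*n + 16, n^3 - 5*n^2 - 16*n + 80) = n - 4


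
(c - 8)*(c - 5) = c^2 - 13*c + 40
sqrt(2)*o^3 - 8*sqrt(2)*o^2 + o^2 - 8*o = o*(o - 8)*(sqrt(2)*o + 1)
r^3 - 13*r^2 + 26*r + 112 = (r - 8)*(r - 7)*(r + 2)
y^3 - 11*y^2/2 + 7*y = y*(y - 7/2)*(y - 2)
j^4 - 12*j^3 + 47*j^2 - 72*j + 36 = (j - 6)*(j - 3)*(j - 2)*(j - 1)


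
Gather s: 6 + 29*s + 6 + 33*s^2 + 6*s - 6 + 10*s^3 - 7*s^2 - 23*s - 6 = 10*s^3 + 26*s^2 + 12*s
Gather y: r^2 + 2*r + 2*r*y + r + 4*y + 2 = r^2 + 3*r + y*(2*r + 4) + 2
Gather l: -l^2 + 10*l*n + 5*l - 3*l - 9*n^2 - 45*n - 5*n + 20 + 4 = -l^2 + l*(10*n + 2) - 9*n^2 - 50*n + 24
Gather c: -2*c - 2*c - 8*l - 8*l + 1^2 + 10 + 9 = -4*c - 16*l + 20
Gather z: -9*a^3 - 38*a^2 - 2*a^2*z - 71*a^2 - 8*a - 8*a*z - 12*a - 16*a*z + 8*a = -9*a^3 - 109*a^2 - 12*a + z*(-2*a^2 - 24*a)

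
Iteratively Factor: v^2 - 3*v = (v)*(v - 3)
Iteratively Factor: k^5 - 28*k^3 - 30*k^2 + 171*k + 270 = (k + 2)*(k^4 - 2*k^3 - 24*k^2 + 18*k + 135) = (k - 3)*(k + 2)*(k^3 + k^2 - 21*k - 45) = (k - 3)*(k + 2)*(k + 3)*(k^2 - 2*k - 15) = (k - 5)*(k - 3)*(k + 2)*(k + 3)*(k + 3)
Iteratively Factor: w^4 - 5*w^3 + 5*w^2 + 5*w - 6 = (w + 1)*(w^3 - 6*w^2 + 11*w - 6) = (w - 3)*(w + 1)*(w^2 - 3*w + 2) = (w - 3)*(w - 2)*(w + 1)*(w - 1)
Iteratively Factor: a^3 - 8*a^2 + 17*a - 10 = (a - 5)*(a^2 - 3*a + 2) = (a - 5)*(a - 1)*(a - 2)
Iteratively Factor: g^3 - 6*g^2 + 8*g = (g)*(g^2 - 6*g + 8) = g*(g - 2)*(g - 4)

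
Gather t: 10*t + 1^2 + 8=10*t + 9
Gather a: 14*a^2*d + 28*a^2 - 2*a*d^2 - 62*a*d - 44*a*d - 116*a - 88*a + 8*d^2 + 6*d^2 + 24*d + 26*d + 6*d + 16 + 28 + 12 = a^2*(14*d + 28) + a*(-2*d^2 - 106*d - 204) + 14*d^2 + 56*d + 56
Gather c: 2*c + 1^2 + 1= 2*c + 2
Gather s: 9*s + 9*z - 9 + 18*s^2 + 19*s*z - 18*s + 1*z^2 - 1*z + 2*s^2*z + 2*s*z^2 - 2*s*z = s^2*(2*z + 18) + s*(2*z^2 + 17*z - 9) + z^2 + 8*z - 9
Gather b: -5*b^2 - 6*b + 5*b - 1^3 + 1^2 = -5*b^2 - b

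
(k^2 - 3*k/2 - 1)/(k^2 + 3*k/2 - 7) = (2*k + 1)/(2*k + 7)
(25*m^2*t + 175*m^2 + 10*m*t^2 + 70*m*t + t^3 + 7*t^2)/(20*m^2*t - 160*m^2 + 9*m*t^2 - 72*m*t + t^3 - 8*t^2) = (5*m*t + 35*m + t^2 + 7*t)/(4*m*t - 32*m + t^2 - 8*t)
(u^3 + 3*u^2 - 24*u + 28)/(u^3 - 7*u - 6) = (-u^3 - 3*u^2 + 24*u - 28)/(-u^3 + 7*u + 6)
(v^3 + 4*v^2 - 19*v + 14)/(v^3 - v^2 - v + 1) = (v^2 + 5*v - 14)/(v^2 - 1)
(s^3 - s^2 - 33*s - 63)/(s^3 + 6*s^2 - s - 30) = (s^2 - 4*s - 21)/(s^2 + 3*s - 10)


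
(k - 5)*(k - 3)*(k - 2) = k^3 - 10*k^2 + 31*k - 30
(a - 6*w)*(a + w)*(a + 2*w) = a^3 - 3*a^2*w - 16*a*w^2 - 12*w^3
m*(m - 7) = m^2 - 7*m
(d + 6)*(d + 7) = d^2 + 13*d + 42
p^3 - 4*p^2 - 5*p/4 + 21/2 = (p - 7/2)*(p - 2)*(p + 3/2)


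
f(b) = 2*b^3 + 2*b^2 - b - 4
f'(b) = 6*b^2 + 4*b - 1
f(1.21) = 1.26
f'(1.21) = 12.62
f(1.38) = 3.68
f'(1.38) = 15.95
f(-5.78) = -317.60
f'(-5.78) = 176.33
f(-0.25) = -3.66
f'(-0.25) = -1.62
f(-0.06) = -3.93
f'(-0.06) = -1.22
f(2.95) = 61.80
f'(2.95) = 63.02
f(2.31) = 29.01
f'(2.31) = 40.26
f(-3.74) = -76.91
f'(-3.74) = 67.97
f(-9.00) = -1291.00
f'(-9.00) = 449.00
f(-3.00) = -37.00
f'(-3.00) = 41.00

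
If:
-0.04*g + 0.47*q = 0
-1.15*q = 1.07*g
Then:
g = 0.00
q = 0.00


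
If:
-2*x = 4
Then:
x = -2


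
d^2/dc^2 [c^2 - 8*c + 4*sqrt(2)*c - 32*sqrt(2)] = 2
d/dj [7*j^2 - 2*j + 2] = 14*j - 2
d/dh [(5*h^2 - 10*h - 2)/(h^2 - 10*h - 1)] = 2*(-20*h^2 - 3*h - 5)/(h^4 - 20*h^3 + 98*h^2 + 20*h + 1)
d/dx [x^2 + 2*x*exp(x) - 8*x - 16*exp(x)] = 2*x*exp(x) + 2*x - 14*exp(x) - 8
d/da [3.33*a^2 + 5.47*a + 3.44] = 6.66*a + 5.47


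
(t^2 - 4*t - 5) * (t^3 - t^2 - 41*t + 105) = t^5 - 5*t^4 - 42*t^3 + 274*t^2 - 215*t - 525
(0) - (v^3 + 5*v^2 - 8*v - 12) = -v^3 - 5*v^2 + 8*v + 12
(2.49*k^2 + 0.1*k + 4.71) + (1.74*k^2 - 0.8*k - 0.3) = 4.23*k^2 - 0.7*k + 4.41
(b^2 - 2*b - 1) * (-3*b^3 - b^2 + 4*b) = -3*b^5 + 5*b^4 + 9*b^3 - 7*b^2 - 4*b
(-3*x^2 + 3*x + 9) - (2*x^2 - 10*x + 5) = -5*x^2 + 13*x + 4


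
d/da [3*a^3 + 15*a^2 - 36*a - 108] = 9*a^2 + 30*a - 36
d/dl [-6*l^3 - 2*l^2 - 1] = 2*l*(-9*l - 2)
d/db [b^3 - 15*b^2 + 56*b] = 3*b^2 - 30*b + 56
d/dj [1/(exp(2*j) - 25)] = -2*exp(2*j)/(exp(2*j) - 25)^2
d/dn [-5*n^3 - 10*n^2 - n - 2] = -15*n^2 - 20*n - 1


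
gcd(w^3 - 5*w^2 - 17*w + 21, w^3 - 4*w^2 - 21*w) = w^2 - 4*w - 21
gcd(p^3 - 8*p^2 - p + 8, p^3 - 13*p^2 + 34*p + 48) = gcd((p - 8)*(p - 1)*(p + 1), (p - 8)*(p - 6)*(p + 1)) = p^2 - 7*p - 8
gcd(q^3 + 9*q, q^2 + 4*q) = q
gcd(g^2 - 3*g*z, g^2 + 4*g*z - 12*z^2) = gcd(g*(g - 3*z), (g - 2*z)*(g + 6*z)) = 1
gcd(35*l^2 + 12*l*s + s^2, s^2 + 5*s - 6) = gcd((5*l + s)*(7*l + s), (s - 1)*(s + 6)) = 1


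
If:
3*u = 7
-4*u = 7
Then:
No Solution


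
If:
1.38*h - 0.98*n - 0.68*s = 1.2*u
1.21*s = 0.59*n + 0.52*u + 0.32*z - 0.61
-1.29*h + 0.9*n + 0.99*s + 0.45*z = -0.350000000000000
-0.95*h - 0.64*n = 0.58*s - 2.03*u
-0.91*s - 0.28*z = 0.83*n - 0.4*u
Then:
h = 0.33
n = 0.38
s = -0.24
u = 0.21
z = -0.05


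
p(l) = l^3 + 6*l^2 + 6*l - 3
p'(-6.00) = 42.00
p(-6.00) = -39.00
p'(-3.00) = -3.00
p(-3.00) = 6.00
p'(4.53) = 121.92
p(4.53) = 240.27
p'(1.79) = 37.09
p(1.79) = 32.70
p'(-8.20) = 109.32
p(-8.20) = -200.13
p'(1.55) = 31.81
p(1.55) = 24.44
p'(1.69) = 34.85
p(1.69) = 29.10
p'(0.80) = 17.52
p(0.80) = 6.15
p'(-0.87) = -2.17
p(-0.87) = -4.34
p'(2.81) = 63.41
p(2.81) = 83.42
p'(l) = 3*l^2 + 12*l + 6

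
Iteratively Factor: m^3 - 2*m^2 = (m - 2)*(m^2) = m*(m - 2)*(m)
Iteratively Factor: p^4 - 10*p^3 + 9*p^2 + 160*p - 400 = (p - 4)*(p^3 - 6*p^2 - 15*p + 100) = (p - 4)*(p + 4)*(p^2 - 10*p + 25) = (p - 5)*(p - 4)*(p + 4)*(p - 5)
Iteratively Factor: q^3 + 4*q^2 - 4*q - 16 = (q + 2)*(q^2 + 2*q - 8) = (q + 2)*(q + 4)*(q - 2)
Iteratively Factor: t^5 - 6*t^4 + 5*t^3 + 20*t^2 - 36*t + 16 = (t - 1)*(t^4 - 5*t^3 + 20*t - 16) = (t - 4)*(t - 1)*(t^3 - t^2 - 4*t + 4) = (t - 4)*(t - 1)^2*(t^2 - 4) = (t - 4)*(t - 2)*(t - 1)^2*(t + 2)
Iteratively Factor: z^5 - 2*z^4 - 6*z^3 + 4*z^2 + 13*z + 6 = (z - 3)*(z^4 + z^3 - 3*z^2 - 5*z - 2) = (z - 3)*(z - 2)*(z^3 + 3*z^2 + 3*z + 1) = (z - 3)*(z - 2)*(z + 1)*(z^2 + 2*z + 1) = (z - 3)*(z - 2)*(z + 1)^2*(z + 1)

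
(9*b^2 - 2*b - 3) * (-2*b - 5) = -18*b^3 - 41*b^2 + 16*b + 15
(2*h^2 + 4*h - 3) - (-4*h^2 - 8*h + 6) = 6*h^2 + 12*h - 9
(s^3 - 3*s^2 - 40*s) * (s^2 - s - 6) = s^5 - 4*s^4 - 43*s^3 + 58*s^2 + 240*s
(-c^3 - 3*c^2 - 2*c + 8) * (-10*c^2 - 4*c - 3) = 10*c^5 + 34*c^4 + 35*c^3 - 63*c^2 - 26*c - 24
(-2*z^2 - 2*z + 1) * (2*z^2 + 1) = -4*z^4 - 4*z^3 - 2*z + 1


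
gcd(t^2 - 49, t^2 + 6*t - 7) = t + 7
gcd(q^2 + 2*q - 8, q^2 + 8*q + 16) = q + 4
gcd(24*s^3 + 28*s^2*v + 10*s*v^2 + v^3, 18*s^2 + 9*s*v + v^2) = 6*s + v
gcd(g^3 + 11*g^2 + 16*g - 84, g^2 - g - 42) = g + 6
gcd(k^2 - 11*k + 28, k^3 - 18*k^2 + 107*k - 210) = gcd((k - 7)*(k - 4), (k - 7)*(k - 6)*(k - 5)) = k - 7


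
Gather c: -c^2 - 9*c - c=-c^2 - 10*c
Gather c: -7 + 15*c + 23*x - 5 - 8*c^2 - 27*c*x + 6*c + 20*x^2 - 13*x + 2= -8*c^2 + c*(21 - 27*x) + 20*x^2 + 10*x - 10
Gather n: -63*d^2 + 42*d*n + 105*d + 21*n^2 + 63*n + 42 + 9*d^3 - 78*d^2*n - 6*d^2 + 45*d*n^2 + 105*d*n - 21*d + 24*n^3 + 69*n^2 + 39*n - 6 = 9*d^3 - 69*d^2 + 84*d + 24*n^3 + n^2*(45*d + 90) + n*(-78*d^2 + 147*d + 102) + 36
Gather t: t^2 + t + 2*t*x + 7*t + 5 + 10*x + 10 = t^2 + t*(2*x + 8) + 10*x + 15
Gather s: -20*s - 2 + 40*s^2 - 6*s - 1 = 40*s^2 - 26*s - 3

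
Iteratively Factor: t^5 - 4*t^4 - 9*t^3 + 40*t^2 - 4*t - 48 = (t + 1)*(t^4 - 5*t^3 - 4*t^2 + 44*t - 48) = (t - 2)*(t + 1)*(t^3 - 3*t^2 - 10*t + 24) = (t - 2)*(t + 1)*(t + 3)*(t^2 - 6*t + 8) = (t - 2)^2*(t + 1)*(t + 3)*(t - 4)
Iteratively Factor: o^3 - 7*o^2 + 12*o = (o)*(o^2 - 7*o + 12) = o*(o - 3)*(o - 4)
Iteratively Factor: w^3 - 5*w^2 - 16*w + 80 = (w - 4)*(w^2 - w - 20) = (w - 5)*(w - 4)*(w + 4)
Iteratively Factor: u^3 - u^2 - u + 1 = (u - 1)*(u^2 - 1) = (u - 1)^2*(u + 1)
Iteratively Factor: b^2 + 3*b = (b + 3)*(b)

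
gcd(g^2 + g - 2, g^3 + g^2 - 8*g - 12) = g + 2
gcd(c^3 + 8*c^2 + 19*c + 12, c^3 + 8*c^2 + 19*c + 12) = c^3 + 8*c^2 + 19*c + 12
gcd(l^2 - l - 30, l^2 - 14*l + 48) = l - 6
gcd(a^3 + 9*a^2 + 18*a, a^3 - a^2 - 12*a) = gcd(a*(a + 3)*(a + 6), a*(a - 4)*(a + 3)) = a^2 + 3*a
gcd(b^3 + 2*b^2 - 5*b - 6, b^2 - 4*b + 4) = b - 2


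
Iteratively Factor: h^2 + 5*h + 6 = (h + 3)*(h + 2)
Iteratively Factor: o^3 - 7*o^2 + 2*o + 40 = (o + 2)*(o^2 - 9*o + 20) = (o - 5)*(o + 2)*(o - 4)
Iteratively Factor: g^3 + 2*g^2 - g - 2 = (g - 1)*(g^2 + 3*g + 2) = (g - 1)*(g + 1)*(g + 2)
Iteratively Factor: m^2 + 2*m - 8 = (m - 2)*(m + 4)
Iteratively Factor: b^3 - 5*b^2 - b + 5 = (b + 1)*(b^2 - 6*b + 5) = (b - 5)*(b + 1)*(b - 1)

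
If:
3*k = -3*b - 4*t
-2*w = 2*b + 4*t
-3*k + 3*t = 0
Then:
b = -7*w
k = 3*w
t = 3*w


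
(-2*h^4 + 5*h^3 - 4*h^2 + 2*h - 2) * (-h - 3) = 2*h^5 + h^4 - 11*h^3 + 10*h^2 - 4*h + 6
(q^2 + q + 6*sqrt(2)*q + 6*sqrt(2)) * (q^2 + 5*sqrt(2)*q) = q^4 + q^3 + 11*sqrt(2)*q^3 + 11*sqrt(2)*q^2 + 60*q^2 + 60*q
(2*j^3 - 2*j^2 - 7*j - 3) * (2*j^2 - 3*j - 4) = 4*j^5 - 10*j^4 - 16*j^3 + 23*j^2 + 37*j + 12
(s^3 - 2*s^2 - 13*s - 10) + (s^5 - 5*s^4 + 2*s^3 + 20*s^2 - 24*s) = s^5 - 5*s^4 + 3*s^3 + 18*s^2 - 37*s - 10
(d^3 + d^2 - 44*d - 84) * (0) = 0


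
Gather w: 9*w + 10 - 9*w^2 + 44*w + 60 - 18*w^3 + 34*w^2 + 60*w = -18*w^3 + 25*w^2 + 113*w + 70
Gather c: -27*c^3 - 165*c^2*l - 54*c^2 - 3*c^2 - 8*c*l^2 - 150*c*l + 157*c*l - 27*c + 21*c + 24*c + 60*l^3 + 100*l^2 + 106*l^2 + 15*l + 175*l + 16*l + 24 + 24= -27*c^3 + c^2*(-165*l - 57) + c*(-8*l^2 + 7*l + 18) + 60*l^3 + 206*l^2 + 206*l + 48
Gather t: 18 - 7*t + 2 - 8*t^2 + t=-8*t^2 - 6*t + 20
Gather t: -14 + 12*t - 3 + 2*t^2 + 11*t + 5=2*t^2 + 23*t - 12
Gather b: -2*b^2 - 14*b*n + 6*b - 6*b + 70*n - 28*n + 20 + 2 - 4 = -2*b^2 - 14*b*n + 42*n + 18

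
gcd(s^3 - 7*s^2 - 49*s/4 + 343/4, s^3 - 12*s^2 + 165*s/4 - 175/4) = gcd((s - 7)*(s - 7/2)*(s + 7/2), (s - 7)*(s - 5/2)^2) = s - 7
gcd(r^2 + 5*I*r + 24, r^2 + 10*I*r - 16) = r + 8*I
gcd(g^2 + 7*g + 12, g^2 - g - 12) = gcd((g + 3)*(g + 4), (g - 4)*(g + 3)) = g + 3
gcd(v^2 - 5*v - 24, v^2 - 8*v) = v - 8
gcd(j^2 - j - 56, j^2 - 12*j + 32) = j - 8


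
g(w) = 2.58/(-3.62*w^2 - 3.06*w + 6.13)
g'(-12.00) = -0.00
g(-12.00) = -0.01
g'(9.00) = 0.00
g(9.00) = -0.01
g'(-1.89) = -26.47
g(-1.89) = -2.54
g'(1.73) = 0.40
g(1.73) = -0.26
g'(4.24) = 0.02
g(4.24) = -0.04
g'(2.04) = 0.20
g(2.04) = -0.17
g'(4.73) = 0.01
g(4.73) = -0.03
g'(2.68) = 0.07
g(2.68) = -0.09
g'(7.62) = 0.00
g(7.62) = -0.01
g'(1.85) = 0.30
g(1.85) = -0.22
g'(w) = 2.58*(7.24*w + 3.06)/(-3.62*w^2 - 3.06*w + 6.13)^2 = (18.6792*w + 7.8948)/(3.62*w^2 + 3.06*w - 6.13)^2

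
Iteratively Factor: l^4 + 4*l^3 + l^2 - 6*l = (l + 3)*(l^3 + l^2 - 2*l) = (l + 2)*(l + 3)*(l^2 - l) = (l - 1)*(l + 2)*(l + 3)*(l)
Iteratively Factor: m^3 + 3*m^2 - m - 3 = (m - 1)*(m^2 + 4*m + 3) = (m - 1)*(m + 1)*(m + 3)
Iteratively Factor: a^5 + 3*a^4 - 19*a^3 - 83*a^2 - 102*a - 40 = (a + 4)*(a^4 - a^3 - 15*a^2 - 23*a - 10) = (a - 5)*(a + 4)*(a^3 + 4*a^2 + 5*a + 2) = (a - 5)*(a + 1)*(a + 4)*(a^2 + 3*a + 2) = (a - 5)*(a + 1)^2*(a + 4)*(a + 2)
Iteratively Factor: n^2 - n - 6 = (n + 2)*(n - 3)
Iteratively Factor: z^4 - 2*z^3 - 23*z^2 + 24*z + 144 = (z - 4)*(z^3 + 2*z^2 - 15*z - 36) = (z - 4)*(z + 3)*(z^2 - z - 12) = (z - 4)^2*(z + 3)*(z + 3)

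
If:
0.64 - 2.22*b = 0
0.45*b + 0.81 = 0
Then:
No Solution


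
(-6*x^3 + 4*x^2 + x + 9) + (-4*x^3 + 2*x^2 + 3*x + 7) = -10*x^3 + 6*x^2 + 4*x + 16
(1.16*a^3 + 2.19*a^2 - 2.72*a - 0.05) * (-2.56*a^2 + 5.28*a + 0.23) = -2.9696*a^5 + 0.5184*a^4 + 18.7932*a^3 - 13.7299*a^2 - 0.8896*a - 0.0115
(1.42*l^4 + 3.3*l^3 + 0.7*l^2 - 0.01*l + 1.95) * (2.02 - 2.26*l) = -3.2092*l^5 - 4.5896*l^4 + 5.084*l^3 + 1.4366*l^2 - 4.4272*l + 3.939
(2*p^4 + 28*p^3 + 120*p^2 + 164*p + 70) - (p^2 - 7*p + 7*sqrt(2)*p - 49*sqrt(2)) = 2*p^4 + 28*p^3 + 119*p^2 - 7*sqrt(2)*p + 171*p + 49*sqrt(2) + 70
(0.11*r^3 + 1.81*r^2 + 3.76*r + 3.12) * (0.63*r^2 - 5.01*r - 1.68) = 0.0693*r^5 + 0.5892*r^4 - 6.8841*r^3 - 19.9128*r^2 - 21.948*r - 5.2416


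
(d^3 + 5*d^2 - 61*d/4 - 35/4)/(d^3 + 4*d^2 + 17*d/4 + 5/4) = (2*d^2 + 9*d - 35)/(2*d^2 + 7*d + 5)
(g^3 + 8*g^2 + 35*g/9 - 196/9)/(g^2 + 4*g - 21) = (g^2 + g - 28/9)/(g - 3)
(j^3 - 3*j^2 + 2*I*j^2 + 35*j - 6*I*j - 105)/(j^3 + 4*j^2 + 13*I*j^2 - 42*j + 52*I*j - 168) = (j^2 + j*(-3 - 5*I) + 15*I)/(j^2 + j*(4 + 6*I) + 24*I)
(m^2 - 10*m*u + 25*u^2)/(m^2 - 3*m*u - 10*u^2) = (m - 5*u)/(m + 2*u)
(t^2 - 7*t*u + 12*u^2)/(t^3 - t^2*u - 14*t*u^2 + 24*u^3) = (t - 4*u)/(t^2 + 2*t*u - 8*u^2)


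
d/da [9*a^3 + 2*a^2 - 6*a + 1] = 27*a^2 + 4*a - 6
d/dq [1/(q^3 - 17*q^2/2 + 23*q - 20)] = 4*(-3*q^2 + 17*q - 23)/(2*q^3 - 17*q^2 + 46*q - 40)^2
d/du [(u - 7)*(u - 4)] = 2*u - 11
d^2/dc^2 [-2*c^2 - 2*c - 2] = -4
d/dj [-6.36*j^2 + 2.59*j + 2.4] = 2.59 - 12.72*j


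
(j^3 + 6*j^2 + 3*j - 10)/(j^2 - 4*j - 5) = (-j^3 - 6*j^2 - 3*j + 10)/(-j^2 + 4*j + 5)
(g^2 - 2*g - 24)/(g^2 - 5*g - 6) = (g + 4)/(g + 1)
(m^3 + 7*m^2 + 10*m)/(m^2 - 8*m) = (m^2 + 7*m + 10)/(m - 8)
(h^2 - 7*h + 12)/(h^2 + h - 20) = (h - 3)/(h + 5)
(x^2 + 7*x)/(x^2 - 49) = x/(x - 7)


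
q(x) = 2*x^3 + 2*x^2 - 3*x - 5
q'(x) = 6*x^2 + 4*x - 3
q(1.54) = 2.43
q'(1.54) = 17.39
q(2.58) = 34.92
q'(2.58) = 47.26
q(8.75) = 1461.72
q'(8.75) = 491.38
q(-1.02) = -1.98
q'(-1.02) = -0.84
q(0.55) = -5.71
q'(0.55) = 1.02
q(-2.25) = -10.91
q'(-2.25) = 18.38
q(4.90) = 263.62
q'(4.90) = 160.66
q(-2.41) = -14.15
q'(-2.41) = 22.21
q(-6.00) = -347.00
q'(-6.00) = 189.00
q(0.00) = -5.00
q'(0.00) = -3.00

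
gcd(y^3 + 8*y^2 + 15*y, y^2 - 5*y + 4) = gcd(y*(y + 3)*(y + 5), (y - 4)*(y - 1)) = 1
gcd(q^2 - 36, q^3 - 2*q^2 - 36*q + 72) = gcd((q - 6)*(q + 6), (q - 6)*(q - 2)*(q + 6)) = q^2 - 36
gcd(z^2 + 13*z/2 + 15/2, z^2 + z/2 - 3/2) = z + 3/2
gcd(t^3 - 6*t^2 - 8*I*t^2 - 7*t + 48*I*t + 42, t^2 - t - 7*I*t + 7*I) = t - 7*I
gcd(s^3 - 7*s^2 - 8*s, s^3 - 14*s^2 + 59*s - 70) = 1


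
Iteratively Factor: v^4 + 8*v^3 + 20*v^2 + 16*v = (v + 4)*(v^3 + 4*v^2 + 4*v) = (v + 2)*(v + 4)*(v^2 + 2*v) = v*(v + 2)*(v + 4)*(v + 2)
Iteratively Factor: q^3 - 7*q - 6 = (q + 1)*(q^2 - q - 6) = (q - 3)*(q + 1)*(q + 2)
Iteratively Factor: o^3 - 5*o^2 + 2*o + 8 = (o - 2)*(o^2 - 3*o - 4) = (o - 2)*(o + 1)*(o - 4)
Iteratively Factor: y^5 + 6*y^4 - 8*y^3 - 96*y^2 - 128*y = (y + 4)*(y^4 + 2*y^3 - 16*y^2 - 32*y) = (y + 4)^2*(y^3 - 2*y^2 - 8*y) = (y + 2)*(y + 4)^2*(y^2 - 4*y) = y*(y + 2)*(y + 4)^2*(y - 4)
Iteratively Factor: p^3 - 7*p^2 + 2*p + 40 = (p - 5)*(p^2 - 2*p - 8) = (p - 5)*(p + 2)*(p - 4)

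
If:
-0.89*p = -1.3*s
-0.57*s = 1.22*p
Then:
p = 0.00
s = 0.00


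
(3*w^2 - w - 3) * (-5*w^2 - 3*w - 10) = -15*w^4 - 4*w^3 - 12*w^2 + 19*w + 30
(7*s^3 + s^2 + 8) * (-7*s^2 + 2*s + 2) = -49*s^5 + 7*s^4 + 16*s^3 - 54*s^2 + 16*s + 16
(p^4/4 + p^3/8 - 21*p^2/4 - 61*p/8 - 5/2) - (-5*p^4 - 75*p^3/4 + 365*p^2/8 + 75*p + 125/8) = 21*p^4/4 + 151*p^3/8 - 407*p^2/8 - 661*p/8 - 145/8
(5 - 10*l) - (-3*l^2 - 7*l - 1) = 3*l^2 - 3*l + 6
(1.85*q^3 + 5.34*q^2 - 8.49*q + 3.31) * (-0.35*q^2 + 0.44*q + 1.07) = -0.6475*q^5 - 1.055*q^4 + 7.3006*q^3 + 0.8197*q^2 - 7.6279*q + 3.5417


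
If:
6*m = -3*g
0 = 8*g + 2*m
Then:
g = 0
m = 0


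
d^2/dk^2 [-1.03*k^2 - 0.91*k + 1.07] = -2.06000000000000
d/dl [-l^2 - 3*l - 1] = -2*l - 3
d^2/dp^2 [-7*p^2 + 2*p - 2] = -14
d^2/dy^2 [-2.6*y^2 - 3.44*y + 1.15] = -5.20000000000000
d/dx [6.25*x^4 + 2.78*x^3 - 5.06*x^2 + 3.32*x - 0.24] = 25.0*x^3 + 8.34*x^2 - 10.12*x + 3.32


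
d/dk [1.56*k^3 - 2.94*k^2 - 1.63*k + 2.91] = 4.68*k^2 - 5.88*k - 1.63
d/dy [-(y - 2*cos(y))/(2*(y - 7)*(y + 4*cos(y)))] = (-6*y^2*sin(y) + y^2 + 42*y*sin(y) - 4*y*cos(y) - 8*cos(y)^2 + 42*cos(y))/(2*(y - 7)^2*(y + 4*cos(y))^2)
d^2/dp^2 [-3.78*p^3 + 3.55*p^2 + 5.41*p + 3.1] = 7.1 - 22.68*p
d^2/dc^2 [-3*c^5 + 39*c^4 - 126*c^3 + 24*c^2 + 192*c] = -60*c^3 + 468*c^2 - 756*c + 48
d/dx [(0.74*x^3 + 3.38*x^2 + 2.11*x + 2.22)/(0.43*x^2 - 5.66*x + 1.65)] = (0.3182*x^4 - 8.3768*x^3 - 16.3751*x^2 + 9.2448*x + 16.0467)/(0.1849*x^4 - 4.8676*x^3 + 33.4546*x^2 - 18.678*x + 2.7225)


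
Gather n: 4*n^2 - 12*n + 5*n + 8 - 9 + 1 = 4*n^2 - 7*n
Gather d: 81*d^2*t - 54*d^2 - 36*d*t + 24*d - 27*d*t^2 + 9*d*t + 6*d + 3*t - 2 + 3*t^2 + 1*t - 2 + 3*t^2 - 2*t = d^2*(81*t - 54) + d*(-27*t^2 - 27*t + 30) + 6*t^2 + 2*t - 4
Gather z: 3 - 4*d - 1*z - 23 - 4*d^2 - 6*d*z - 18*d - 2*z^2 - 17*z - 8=-4*d^2 - 22*d - 2*z^2 + z*(-6*d - 18) - 28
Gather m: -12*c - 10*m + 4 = -12*c - 10*m + 4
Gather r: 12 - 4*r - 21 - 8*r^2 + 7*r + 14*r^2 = 6*r^2 + 3*r - 9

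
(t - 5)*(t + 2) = t^2 - 3*t - 10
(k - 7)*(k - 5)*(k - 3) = k^3 - 15*k^2 + 71*k - 105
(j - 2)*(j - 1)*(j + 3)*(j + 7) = j^4 + 7*j^3 - 7*j^2 - 43*j + 42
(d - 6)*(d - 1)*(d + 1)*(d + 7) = d^4 + d^3 - 43*d^2 - d + 42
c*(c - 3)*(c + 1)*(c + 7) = c^4 + 5*c^3 - 17*c^2 - 21*c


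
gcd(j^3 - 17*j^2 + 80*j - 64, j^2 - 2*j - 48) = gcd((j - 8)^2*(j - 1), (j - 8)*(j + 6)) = j - 8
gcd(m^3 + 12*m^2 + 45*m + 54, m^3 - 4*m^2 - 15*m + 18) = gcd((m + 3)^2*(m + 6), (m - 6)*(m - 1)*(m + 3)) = m + 3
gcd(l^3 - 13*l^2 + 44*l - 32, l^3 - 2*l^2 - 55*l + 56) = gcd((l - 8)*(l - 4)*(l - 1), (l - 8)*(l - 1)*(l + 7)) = l^2 - 9*l + 8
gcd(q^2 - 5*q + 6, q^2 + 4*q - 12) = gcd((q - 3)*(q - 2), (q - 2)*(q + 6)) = q - 2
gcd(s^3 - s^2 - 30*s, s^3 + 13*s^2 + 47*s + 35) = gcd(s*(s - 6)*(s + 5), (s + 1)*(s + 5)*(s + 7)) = s + 5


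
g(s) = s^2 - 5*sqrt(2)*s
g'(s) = 2*s - 5*sqrt(2)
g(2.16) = -10.61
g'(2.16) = -2.75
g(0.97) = -5.92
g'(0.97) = -5.13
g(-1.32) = 11.08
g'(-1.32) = -9.71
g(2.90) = -12.10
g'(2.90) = -1.27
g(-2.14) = 19.71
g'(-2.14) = -11.35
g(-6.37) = 85.62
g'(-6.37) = -19.81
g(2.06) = -10.32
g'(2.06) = -2.95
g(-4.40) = 50.47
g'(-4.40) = -15.87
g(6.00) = -6.43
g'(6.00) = 4.93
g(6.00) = -6.43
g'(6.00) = 4.93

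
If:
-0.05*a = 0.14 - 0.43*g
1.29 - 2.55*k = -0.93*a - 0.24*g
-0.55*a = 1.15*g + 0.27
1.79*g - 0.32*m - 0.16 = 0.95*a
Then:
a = -0.94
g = 0.22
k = 0.18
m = 3.51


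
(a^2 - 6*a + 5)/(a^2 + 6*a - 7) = (a - 5)/(a + 7)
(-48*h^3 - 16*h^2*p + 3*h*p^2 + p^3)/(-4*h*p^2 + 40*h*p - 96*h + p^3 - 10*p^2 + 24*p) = (12*h^2 + 7*h*p + p^2)/(p^2 - 10*p + 24)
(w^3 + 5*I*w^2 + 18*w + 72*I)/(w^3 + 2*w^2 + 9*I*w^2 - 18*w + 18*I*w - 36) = (w - 4*I)/(w + 2)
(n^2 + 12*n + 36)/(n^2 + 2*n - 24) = (n + 6)/(n - 4)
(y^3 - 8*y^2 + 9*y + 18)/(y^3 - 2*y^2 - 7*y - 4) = (y^2 - 9*y + 18)/(y^2 - 3*y - 4)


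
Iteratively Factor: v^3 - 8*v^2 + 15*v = (v)*(v^2 - 8*v + 15) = v*(v - 5)*(v - 3)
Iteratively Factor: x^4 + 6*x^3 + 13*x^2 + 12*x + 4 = (x + 2)*(x^3 + 4*x^2 + 5*x + 2) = (x + 1)*(x + 2)*(x^2 + 3*x + 2) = (x + 1)*(x + 2)^2*(x + 1)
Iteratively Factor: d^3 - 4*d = (d)*(d^2 - 4) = d*(d - 2)*(d + 2)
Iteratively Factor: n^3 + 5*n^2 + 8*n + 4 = (n + 1)*(n^2 + 4*n + 4) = (n + 1)*(n + 2)*(n + 2)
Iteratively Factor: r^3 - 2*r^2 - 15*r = (r - 5)*(r^2 + 3*r) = r*(r - 5)*(r + 3)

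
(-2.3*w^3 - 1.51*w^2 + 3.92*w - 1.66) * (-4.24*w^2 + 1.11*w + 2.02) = 9.752*w^5 + 3.8494*w^4 - 22.9429*w^3 + 8.3394*w^2 + 6.0758*w - 3.3532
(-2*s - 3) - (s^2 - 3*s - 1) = -s^2 + s - 2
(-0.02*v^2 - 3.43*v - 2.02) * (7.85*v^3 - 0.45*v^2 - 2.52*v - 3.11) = -0.157*v^5 - 26.9165*v^4 - 14.2631*v^3 + 9.6148*v^2 + 15.7577*v + 6.2822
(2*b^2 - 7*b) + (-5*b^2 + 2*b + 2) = -3*b^2 - 5*b + 2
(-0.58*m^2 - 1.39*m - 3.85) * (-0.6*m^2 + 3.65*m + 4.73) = 0.348*m^4 - 1.283*m^3 - 5.5069*m^2 - 20.6272*m - 18.2105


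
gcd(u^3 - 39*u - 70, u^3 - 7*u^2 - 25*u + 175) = u^2 - 2*u - 35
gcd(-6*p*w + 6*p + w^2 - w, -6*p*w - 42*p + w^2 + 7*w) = 6*p - w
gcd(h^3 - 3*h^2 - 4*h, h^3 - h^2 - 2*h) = h^2 + h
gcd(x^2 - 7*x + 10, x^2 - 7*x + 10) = x^2 - 7*x + 10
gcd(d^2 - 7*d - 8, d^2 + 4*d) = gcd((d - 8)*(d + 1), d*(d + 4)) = 1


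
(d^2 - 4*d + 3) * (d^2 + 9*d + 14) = d^4 + 5*d^3 - 19*d^2 - 29*d + 42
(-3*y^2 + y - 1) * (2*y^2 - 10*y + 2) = -6*y^4 + 32*y^3 - 18*y^2 + 12*y - 2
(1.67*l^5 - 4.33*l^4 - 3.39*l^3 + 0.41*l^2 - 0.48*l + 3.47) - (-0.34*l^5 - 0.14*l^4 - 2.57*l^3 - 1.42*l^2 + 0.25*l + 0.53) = 2.01*l^5 - 4.19*l^4 - 0.82*l^3 + 1.83*l^2 - 0.73*l + 2.94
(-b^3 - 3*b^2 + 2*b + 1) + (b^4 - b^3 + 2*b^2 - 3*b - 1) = b^4 - 2*b^3 - b^2 - b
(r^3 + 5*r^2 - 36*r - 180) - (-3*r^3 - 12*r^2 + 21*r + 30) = 4*r^3 + 17*r^2 - 57*r - 210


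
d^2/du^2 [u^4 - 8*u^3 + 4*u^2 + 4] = 12*u^2 - 48*u + 8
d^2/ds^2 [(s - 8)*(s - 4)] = 2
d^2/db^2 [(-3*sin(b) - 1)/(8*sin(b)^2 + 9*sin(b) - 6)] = (192*sin(b)^5 + 40*sin(b)^4 + 696*sin(b)^3 + 51*sin(b)^2 - 1134*sin(b) - 582)/(8*sin(b)^2 + 9*sin(b) - 6)^3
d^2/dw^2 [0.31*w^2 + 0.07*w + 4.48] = 0.620000000000000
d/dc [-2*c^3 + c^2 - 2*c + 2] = -6*c^2 + 2*c - 2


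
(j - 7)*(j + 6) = j^2 - j - 42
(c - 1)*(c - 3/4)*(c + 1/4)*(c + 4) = c^4 + 5*c^3/2 - 91*c^2/16 + 23*c/16 + 3/4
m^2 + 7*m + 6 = (m + 1)*(m + 6)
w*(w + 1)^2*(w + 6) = w^4 + 8*w^3 + 13*w^2 + 6*w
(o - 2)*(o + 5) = o^2 + 3*o - 10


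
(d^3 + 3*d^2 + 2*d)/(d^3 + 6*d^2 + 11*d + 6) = d/(d + 3)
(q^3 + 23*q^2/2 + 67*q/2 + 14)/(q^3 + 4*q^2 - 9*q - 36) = (2*q^2 + 15*q + 7)/(2*(q^2 - 9))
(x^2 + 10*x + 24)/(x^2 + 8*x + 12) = (x + 4)/(x + 2)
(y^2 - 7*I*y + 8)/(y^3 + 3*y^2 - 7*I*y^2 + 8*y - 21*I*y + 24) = 1/(y + 3)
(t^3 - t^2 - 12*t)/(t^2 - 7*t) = (t^2 - t - 12)/(t - 7)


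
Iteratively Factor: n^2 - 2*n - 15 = (n + 3)*(n - 5)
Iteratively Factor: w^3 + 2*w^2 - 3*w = (w - 1)*(w^2 + 3*w) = w*(w - 1)*(w + 3)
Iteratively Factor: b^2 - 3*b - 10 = (b - 5)*(b + 2)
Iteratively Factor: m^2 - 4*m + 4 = (m - 2)*(m - 2)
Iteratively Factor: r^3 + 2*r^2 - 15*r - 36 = (r + 3)*(r^2 - r - 12) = (r + 3)^2*(r - 4)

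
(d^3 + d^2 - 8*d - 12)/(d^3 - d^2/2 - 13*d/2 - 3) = 2*(d + 2)/(2*d + 1)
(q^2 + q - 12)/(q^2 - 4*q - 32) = (q - 3)/(q - 8)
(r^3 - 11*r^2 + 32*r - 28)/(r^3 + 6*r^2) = (r^3 - 11*r^2 + 32*r - 28)/(r^2*(r + 6))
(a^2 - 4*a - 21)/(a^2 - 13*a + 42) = (a + 3)/(a - 6)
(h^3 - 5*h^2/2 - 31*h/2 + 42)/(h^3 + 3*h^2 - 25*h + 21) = (h^2 + h/2 - 14)/(h^2 + 6*h - 7)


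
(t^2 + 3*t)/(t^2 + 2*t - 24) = t*(t + 3)/(t^2 + 2*t - 24)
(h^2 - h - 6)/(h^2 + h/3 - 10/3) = 3*(h - 3)/(3*h - 5)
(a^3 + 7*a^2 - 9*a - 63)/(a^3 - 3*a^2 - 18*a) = (a^2 + 4*a - 21)/(a*(a - 6))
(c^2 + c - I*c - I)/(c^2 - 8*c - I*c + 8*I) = (c + 1)/(c - 8)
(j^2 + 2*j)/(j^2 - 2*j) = (j + 2)/(j - 2)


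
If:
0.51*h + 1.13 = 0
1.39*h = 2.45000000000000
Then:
No Solution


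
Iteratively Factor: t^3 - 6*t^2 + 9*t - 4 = (t - 1)*(t^2 - 5*t + 4) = (t - 1)^2*(t - 4)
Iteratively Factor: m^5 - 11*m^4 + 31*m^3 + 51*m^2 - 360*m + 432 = (m - 3)*(m^4 - 8*m^3 + 7*m^2 + 72*m - 144) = (m - 3)^2*(m^3 - 5*m^2 - 8*m + 48) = (m - 3)^2*(m + 3)*(m^2 - 8*m + 16) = (m - 4)*(m - 3)^2*(m + 3)*(m - 4)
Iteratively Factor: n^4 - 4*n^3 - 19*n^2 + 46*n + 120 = (n - 5)*(n^3 + n^2 - 14*n - 24) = (n - 5)*(n + 2)*(n^2 - n - 12) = (n - 5)*(n - 4)*(n + 2)*(n + 3)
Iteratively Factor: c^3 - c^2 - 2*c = (c + 1)*(c^2 - 2*c) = c*(c + 1)*(c - 2)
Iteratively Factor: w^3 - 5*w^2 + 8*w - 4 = (w - 2)*(w^2 - 3*w + 2) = (w - 2)^2*(w - 1)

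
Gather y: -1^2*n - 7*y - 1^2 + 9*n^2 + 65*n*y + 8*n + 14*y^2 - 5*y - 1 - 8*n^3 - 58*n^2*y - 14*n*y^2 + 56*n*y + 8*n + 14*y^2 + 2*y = -8*n^3 + 9*n^2 + 15*n + y^2*(28 - 14*n) + y*(-58*n^2 + 121*n - 10) - 2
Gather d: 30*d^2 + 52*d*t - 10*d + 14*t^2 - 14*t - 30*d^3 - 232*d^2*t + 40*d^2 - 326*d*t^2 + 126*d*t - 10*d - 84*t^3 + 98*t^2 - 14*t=-30*d^3 + d^2*(70 - 232*t) + d*(-326*t^2 + 178*t - 20) - 84*t^3 + 112*t^2 - 28*t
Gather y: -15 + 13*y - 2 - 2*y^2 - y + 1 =-2*y^2 + 12*y - 16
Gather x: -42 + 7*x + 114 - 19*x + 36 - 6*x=108 - 18*x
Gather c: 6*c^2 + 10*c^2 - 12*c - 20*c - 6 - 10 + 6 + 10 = 16*c^2 - 32*c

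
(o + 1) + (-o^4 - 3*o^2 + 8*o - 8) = -o^4 - 3*o^2 + 9*o - 7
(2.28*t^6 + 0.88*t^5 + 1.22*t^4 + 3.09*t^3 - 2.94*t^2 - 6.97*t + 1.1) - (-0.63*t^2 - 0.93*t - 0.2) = 2.28*t^6 + 0.88*t^5 + 1.22*t^4 + 3.09*t^3 - 2.31*t^2 - 6.04*t + 1.3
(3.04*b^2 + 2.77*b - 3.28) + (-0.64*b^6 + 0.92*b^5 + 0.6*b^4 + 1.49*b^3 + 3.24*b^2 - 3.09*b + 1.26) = -0.64*b^6 + 0.92*b^5 + 0.6*b^4 + 1.49*b^3 + 6.28*b^2 - 0.32*b - 2.02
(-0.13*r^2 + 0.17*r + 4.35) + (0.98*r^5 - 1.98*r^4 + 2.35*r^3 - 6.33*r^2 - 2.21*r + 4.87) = 0.98*r^5 - 1.98*r^4 + 2.35*r^3 - 6.46*r^2 - 2.04*r + 9.22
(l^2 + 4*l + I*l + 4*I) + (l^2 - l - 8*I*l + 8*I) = 2*l^2 + 3*l - 7*I*l + 12*I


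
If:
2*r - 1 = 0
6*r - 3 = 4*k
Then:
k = 0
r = 1/2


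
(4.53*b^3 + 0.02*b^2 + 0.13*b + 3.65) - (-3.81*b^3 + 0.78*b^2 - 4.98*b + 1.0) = 8.34*b^3 - 0.76*b^2 + 5.11*b + 2.65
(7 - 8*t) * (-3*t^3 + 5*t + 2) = 24*t^4 - 21*t^3 - 40*t^2 + 19*t + 14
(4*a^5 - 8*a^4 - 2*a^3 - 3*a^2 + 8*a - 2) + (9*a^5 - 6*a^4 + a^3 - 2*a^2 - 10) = 13*a^5 - 14*a^4 - a^3 - 5*a^2 + 8*a - 12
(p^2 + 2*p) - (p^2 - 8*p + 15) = 10*p - 15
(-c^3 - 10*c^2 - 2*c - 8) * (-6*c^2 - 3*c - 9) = 6*c^5 + 63*c^4 + 51*c^3 + 144*c^2 + 42*c + 72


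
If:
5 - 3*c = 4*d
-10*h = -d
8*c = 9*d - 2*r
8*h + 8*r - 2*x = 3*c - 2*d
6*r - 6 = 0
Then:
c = 37/59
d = 46/59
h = 23/295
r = 1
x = 2449/590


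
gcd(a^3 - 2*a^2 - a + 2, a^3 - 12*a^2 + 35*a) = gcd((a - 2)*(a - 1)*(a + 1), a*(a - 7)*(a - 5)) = 1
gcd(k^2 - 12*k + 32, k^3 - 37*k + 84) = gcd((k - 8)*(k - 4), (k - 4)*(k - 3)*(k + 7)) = k - 4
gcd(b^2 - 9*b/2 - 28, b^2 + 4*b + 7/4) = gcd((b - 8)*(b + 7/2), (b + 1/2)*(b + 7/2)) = b + 7/2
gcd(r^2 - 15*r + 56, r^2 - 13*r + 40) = r - 8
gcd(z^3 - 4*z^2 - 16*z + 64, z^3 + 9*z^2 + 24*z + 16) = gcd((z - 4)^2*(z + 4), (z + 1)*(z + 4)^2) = z + 4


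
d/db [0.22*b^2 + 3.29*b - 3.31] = 0.44*b + 3.29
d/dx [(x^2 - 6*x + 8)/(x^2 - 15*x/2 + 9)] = 2*(-3*x^2 + 4*x + 12)/(4*x^4 - 60*x^3 + 297*x^2 - 540*x + 324)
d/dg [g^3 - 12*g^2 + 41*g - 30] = 3*g^2 - 24*g + 41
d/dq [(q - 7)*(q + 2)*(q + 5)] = 3*q^2 - 39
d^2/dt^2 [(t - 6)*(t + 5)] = 2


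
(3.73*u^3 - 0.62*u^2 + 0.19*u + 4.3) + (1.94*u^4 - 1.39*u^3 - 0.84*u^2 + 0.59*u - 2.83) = 1.94*u^4 + 2.34*u^3 - 1.46*u^2 + 0.78*u + 1.47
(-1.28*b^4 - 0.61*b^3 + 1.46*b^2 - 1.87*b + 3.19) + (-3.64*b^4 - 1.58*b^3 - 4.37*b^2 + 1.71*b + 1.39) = -4.92*b^4 - 2.19*b^3 - 2.91*b^2 - 0.16*b + 4.58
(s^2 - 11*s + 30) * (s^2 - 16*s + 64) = s^4 - 27*s^3 + 270*s^2 - 1184*s + 1920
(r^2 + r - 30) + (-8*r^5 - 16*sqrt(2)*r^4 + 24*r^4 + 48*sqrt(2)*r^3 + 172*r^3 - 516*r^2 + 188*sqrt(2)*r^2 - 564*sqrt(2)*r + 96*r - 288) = -8*r^5 - 16*sqrt(2)*r^4 + 24*r^4 + 48*sqrt(2)*r^3 + 172*r^3 - 515*r^2 + 188*sqrt(2)*r^2 - 564*sqrt(2)*r + 97*r - 318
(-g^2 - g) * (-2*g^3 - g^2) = 2*g^5 + 3*g^4 + g^3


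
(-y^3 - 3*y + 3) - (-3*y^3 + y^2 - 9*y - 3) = 2*y^3 - y^2 + 6*y + 6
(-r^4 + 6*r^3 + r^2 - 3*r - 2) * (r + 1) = -r^5 + 5*r^4 + 7*r^3 - 2*r^2 - 5*r - 2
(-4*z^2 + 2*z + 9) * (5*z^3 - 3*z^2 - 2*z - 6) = -20*z^5 + 22*z^4 + 47*z^3 - 7*z^2 - 30*z - 54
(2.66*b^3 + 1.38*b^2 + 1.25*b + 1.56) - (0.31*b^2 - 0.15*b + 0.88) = 2.66*b^3 + 1.07*b^2 + 1.4*b + 0.68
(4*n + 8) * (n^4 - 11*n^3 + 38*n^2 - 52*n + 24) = 4*n^5 - 36*n^4 + 64*n^3 + 96*n^2 - 320*n + 192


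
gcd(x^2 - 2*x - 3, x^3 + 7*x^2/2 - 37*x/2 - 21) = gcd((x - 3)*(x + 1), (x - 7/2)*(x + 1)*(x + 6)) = x + 1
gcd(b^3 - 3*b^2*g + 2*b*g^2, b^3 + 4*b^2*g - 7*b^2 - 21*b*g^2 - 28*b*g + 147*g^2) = 1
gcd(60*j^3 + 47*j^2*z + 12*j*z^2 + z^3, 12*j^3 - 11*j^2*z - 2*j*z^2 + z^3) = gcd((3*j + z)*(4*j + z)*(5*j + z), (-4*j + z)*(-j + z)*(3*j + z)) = 3*j + z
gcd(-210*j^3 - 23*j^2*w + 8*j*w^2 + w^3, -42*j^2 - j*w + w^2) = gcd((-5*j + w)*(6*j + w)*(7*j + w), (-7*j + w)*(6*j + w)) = 6*j + w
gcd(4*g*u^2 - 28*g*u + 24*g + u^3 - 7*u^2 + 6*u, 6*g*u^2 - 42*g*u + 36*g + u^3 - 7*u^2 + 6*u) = u^2 - 7*u + 6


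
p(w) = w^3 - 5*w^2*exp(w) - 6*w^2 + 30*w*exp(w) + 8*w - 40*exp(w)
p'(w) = -5*w^2*exp(w) + 3*w^2 + 20*w*exp(w) - 12*w - 10*exp(w) + 8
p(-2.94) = -109.86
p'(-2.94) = 63.29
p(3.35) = 122.12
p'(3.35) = 26.76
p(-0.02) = -39.96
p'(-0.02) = -1.95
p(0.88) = -39.05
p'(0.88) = 8.75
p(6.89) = -69319.61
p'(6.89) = -107564.65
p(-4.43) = -243.36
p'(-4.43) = 117.69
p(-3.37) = -140.18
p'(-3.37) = 77.90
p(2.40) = 33.74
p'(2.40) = 97.89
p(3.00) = 97.43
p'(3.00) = 99.43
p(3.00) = 97.43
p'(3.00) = 99.43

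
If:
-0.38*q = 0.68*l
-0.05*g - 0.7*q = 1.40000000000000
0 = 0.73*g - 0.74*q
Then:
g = -1.89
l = 1.04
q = -1.86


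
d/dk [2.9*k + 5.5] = 2.90000000000000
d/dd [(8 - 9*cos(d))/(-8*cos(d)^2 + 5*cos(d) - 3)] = (72*cos(d)^2 - 128*cos(d) + 13)*sin(d)/(8*sin(d)^2 + 5*cos(d) - 11)^2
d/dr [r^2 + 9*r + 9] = 2*r + 9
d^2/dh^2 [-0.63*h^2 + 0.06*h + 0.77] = -1.26000000000000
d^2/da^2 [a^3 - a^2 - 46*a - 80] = 6*a - 2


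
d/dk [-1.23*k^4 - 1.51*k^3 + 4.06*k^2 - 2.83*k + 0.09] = -4.92*k^3 - 4.53*k^2 + 8.12*k - 2.83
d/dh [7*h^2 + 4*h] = 14*h + 4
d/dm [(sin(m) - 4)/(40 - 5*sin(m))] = 4*cos(m)/(5*(sin(m) - 8)^2)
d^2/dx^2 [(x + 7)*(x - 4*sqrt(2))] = 2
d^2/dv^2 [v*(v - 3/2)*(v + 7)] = 6*v + 11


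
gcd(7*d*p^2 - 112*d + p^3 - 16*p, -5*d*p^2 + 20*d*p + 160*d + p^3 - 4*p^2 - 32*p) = p + 4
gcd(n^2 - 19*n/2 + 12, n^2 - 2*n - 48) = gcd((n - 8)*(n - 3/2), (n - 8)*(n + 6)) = n - 8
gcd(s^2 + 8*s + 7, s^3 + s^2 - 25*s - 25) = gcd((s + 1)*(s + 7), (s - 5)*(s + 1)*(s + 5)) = s + 1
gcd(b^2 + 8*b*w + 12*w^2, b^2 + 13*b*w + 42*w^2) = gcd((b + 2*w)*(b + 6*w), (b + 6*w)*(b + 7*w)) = b + 6*w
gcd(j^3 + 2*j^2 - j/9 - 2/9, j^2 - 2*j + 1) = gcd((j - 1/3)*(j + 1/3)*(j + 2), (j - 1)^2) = 1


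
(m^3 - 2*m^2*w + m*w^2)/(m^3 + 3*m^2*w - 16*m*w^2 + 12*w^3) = m*(-m + w)/(-m^2 - 4*m*w + 12*w^2)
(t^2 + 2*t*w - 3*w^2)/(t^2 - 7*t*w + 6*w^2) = (t + 3*w)/(t - 6*w)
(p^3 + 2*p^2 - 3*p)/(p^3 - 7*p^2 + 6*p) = (p + 3)/(p - 6)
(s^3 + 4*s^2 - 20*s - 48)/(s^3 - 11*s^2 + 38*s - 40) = (s^2 + 8*s + 12)/(s^2 - 7*s + 10)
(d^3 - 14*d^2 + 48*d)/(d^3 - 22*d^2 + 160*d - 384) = d/(d - 8)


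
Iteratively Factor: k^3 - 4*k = (k + 2)*(k^2 - 2*k) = k*(k + 2)*(k - 2)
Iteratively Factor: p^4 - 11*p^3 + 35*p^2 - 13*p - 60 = (p - 4)*(p^3 - 7*p^2 + 7*p + 15) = (p - 4)*(p - 3)*(p^2 - 4*p - 5) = (p - 4)*(p - 3)*(p + 1)*(p - 5)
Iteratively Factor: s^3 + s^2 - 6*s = (s)*(s^2 + s - 6) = s*(s - 2)*(s + 3)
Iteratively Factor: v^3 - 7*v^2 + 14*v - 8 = (v - 4)*(v^2 - 3*v + 2) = (v - 4)*(v - 1)*(v - 2)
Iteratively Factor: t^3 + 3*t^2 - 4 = (t + 2)*(t^2 + t - 2) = (t - 1)*(t + 2)*(t + 2)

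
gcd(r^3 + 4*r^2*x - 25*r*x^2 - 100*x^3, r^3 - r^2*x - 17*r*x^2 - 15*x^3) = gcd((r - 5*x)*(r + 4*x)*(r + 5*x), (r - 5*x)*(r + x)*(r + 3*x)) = -r + 5*x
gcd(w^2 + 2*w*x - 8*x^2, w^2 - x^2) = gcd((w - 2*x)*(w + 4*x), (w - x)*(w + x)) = 1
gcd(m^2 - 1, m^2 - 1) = m^2 - 1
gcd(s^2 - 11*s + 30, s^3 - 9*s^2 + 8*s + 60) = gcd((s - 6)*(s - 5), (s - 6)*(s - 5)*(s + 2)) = s^2 - 11*s + 30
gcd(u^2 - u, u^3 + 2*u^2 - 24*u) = u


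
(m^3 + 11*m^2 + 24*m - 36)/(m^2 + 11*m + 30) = (m^2 + 5*m - 6)/(m + 5)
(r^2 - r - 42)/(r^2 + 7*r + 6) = (r - 7)/(r + 1)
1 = 1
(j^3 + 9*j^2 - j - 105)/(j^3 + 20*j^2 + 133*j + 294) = (j^2 + 2*j - 15)/(j^2 + 13*j + 42)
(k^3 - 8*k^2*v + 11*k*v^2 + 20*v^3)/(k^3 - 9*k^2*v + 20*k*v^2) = (k + v)/k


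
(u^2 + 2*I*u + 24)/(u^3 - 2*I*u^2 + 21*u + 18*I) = (u^2 + 2*I*u + 24)/(u^3 - 2*I*u^2 + 21*u + 18*I)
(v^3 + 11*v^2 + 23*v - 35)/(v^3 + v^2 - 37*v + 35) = (v + 5)/(v - 5)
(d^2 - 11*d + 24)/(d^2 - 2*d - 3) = (d - 8)/(d + 1)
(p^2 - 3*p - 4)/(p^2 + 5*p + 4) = (p - 4)/(p + 4)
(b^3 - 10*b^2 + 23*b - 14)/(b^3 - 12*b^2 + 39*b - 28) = (b - 2)/(b - 4)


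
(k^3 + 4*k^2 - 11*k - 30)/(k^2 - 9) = (k^2 + 7*k + 10)/(k + 3)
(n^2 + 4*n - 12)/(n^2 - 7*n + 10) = (n + 6)/(n - 5)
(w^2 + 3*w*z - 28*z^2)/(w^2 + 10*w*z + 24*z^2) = (w^2 + 3*w*z - 28*z^2)/(w^2 + 10*w*z + 24*z^2)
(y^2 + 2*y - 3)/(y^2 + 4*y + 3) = (y - 1)/(y + 1)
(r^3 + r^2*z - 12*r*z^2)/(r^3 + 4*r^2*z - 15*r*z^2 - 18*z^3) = r*(r + 4*z)/(r^2 + 7*r*z + 6*z^2)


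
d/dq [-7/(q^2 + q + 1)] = 7*(2*q + 1)/(q^2 + q + 1)^2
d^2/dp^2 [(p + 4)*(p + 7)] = 2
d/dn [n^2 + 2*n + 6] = 2*n + 2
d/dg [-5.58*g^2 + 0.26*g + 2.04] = 0.26 - 11.16*g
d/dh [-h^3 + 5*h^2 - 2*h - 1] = -3*h^2 + 10*h - 2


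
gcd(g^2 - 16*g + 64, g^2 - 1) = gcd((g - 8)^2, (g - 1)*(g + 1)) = 1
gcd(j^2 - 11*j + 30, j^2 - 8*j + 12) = j - 6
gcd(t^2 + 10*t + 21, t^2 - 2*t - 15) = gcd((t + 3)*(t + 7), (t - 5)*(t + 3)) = t + 3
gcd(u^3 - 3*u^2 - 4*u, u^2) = u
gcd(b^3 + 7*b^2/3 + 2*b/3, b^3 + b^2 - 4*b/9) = b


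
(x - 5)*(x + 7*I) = x^2 - 5*x + 7*I*x - 35*I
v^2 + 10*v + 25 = (v + 5)^2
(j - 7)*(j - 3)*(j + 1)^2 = j^4 - 8*j^3 + 2*j^2 + 32*j + 21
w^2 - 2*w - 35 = (w - 7)*(w + 5)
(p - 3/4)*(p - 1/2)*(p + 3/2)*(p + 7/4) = p^4 + 2*p^3 - 17*p^2/16 - 33*p/16 + 63/64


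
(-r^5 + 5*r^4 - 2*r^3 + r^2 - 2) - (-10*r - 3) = -r^5 + 5*r^4 - 2*r^3 + r^2 + 10*r + 1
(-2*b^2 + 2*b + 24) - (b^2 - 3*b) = -3*b^2 + 5*b + 24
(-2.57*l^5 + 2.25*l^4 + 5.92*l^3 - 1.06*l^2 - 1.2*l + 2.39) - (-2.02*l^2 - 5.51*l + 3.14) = -2.57*l^5 + 2.25*l^4 + 5.92*l^3 + 0.96*l^2 + 4.31*l - 0.75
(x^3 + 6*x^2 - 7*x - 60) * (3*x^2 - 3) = 3*x^5 + 18*x^4 - 24*x^3 - 198*x^2 + 21*x + 180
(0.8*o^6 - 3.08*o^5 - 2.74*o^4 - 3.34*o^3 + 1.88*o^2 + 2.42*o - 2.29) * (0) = 0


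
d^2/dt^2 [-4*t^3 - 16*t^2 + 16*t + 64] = -24*t - 32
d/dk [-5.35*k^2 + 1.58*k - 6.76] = 1.58 - 10.7*k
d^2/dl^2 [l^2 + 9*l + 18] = 2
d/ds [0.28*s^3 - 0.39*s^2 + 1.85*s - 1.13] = 0.84*s^2 - 0.78*s + 1.85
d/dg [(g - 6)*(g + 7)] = 2*g + 1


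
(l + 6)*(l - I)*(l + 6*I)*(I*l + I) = I*l^4 - 5*l^3 + 7*I*l^3 - 35*l^2 + 12*I*l^2 - 30*l + 42*I*l + 36*I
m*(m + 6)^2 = m^3 + 12*m^2 + 36*m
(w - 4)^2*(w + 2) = w^3 - 6*w^2 + 32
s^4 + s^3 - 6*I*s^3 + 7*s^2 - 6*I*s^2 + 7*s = s*(s + 1)*(s - 7*I)*(s + I)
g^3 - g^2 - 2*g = g*(g - 2)*(g + 1)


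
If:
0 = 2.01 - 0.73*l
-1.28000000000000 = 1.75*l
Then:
No Solution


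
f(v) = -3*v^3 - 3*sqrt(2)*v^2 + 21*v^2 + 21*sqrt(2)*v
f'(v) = -9*v^2 - 6*sqrt(2)*v + 42*v + 21*sqrt(2)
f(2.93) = 155.42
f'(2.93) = 50.63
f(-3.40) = 210.65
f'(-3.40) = -188.29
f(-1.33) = -2.80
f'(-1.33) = -30.80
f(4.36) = 199.39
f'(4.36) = 4.74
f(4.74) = 197.78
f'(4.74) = -13.65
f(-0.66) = -11.44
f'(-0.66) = 3.66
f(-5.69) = 926.21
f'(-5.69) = -452.39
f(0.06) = 1.84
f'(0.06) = 31.68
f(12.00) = -2414.56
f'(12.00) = -864.12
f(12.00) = -2414.56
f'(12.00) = -864.12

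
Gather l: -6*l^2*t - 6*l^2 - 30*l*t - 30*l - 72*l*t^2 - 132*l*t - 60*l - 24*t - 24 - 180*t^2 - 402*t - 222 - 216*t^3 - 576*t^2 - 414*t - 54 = l^2*(-6*t - 6) + l*(-72*t^2 - 162*t - 90) - 216*t^3 - 756*t^2 - 840*t - 300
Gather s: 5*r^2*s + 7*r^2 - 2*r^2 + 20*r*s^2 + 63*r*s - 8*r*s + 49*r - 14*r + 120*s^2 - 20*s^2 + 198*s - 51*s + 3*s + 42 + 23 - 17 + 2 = 5*r^2 + 35*r + s^2*(20*r + 100) + s*(5*r^2 + 55*r + 150) + 50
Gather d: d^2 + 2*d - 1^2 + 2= d^2 + 2*d + 1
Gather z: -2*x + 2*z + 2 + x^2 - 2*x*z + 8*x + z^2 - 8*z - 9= x^2 + 6*x + z^2 + z*(-2*x - 6) - 7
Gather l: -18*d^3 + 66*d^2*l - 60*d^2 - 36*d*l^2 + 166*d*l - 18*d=-18*d^3 - 60*d^2 - 36*d*l^2 - 18*d + l*(66*d^2 + 166*d)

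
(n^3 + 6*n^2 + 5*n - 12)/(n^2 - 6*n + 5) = (n^2 + 7*n + 12)/(n - 5)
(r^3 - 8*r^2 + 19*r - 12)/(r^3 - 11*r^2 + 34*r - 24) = (r - 3)/(r - 6)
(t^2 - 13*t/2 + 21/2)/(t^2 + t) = (2*t^2 - 13*t + 21)/(2*t*(t + 1))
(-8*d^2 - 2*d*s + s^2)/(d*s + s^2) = (-8*d^2 - 2*d*s + s^2)/(s*(d + s))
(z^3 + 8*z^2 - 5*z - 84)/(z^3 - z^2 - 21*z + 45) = (z^2 + 11*z + 28)/(z^2 + 2*z - 15)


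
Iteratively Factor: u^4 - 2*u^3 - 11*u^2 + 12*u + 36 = (u - 3)*(u^3 + u^2 - 8*u - 12) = (u - 3)*(u + 2)*(u^2 - u - 6) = (u - 3)^2*(u + 2)*(u + 2)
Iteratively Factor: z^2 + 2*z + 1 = (z + 1)*(z + 1)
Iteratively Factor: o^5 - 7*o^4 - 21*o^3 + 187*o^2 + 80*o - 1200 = (o + 3)*(o^4 - 10*o^3 + 9*o^2 + 160*o - 400) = (o - 5)*(o + 3)*(o^3 - 5*o^2 - 16*o + 80) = (o - 5)*(o + 3)*(o + 4)*(o^2 - 9*o + 20) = (o - 5)^2*(o + 3)*(o + 4)*(o - 4)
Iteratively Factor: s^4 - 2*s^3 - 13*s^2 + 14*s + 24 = (s + 1)*(s^3 - 3*s^2 - 10*s + 24) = (s - 2)*(s + 1)*(s^2 - s - 12) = (s - 2)*(s + 1)*(s + 3)*(s - 4)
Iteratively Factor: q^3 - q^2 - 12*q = (q + 3)*(q^2 - 4*q) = q*(q + 3)*(q - 4)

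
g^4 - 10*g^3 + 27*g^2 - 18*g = g*(g - 6)*(g - 3)*(g - 1)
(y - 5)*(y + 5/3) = y^2 - 10*y/3 - 25/3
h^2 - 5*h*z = h*(h - 5*z)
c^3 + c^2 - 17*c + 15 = (c - 3)*(c - 1)*(c + 5)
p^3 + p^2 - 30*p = p*(p - 5)*(p + 6)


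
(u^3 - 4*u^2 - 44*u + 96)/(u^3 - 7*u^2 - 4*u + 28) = (u^2 - 2*u - 48)/(u^2 - 5*u - 14)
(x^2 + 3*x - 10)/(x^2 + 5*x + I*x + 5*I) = (x - 2)/(x + I)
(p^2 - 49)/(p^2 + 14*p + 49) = (p - 7)/(p + 7)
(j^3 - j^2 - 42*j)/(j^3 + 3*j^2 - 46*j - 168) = j/(j + 4)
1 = 1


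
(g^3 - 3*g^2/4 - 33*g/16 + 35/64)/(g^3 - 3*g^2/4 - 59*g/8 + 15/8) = (2*g^2 - g - 35/8)/(2*g^2 - g - 15)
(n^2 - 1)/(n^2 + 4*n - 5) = (n + 1)/(n + 5)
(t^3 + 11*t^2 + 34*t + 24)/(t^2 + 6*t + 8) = (t^2 + 7*t + 6)/(t + 2)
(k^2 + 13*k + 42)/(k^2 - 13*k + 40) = (k^2 + 13*k + 42)/(k^2 - 13*k + 40)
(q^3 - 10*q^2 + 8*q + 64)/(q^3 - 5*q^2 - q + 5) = (q^3 - 10*q^2 + 8*q + 64)/(q^3 - 5*q^2 - q + 5)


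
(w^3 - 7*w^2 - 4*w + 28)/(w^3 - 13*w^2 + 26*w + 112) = (w - 2)/(w - 8)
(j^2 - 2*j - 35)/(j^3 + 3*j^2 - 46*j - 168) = (j + 5)/(j^2 + 10*j + 24)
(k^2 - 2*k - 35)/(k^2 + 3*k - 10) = (k - 7)/(k - 2)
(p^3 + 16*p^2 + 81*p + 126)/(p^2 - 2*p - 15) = (p^2 + 13*p + 42)/(p - 5)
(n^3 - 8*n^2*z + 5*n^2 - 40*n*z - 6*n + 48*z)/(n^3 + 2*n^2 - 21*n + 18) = (n - 8*z)/(n - 3)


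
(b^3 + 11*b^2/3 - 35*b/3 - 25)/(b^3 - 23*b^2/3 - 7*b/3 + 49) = (3*b^2 + 20*b + 25)/(3*b^2 - 14*b - 49)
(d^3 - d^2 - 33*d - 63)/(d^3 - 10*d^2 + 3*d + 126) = (d + 3)/(d - 6)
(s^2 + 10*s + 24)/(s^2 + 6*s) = (s + 4)/s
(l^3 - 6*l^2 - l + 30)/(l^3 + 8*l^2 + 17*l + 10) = (l^2 - 8*l + 15)/(l^2 + 6*l + 5)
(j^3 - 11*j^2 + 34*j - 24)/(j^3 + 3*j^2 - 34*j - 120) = (j^2 - 5*j + 4)/(j^2 + 9*j + 20)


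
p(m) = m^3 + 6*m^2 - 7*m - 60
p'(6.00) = 173.00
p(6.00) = 330.00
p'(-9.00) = 128.00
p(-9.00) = -240.00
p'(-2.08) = -18.98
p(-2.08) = -28.48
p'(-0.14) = -8.62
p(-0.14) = -58.91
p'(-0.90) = -15.37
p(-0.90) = -49.57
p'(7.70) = 263.27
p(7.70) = 698.37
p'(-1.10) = -16.57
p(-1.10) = -46.37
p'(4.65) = 113.67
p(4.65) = 137.73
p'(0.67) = 2.39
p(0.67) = -61.70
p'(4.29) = 99.69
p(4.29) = 99.35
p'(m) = 3*m^2 + 12*m - 7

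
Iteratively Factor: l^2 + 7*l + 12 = (l + 4)*(l + 3)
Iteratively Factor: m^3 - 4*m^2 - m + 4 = (m + 1)*(m^2 - 5*m + 4) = (m - 4)*(m + 1)*(m - 1)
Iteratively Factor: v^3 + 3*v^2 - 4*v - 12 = (v - 2)*(v^2 + 5*v + 6) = (v - 2)*(v + 2)*(v + 3)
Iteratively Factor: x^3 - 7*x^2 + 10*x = (x)*(x^2 - 7*x + 10) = x*(x - 5)*(x - 2)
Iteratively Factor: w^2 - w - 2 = (w - 2)*(w + 1)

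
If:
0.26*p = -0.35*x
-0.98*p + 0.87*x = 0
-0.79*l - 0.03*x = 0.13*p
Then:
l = 0.00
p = 0.00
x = 0.00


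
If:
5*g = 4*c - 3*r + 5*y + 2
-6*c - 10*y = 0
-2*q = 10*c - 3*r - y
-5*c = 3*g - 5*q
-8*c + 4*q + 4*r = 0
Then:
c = -25/103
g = 80/103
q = 23/103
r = -73/103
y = 15/103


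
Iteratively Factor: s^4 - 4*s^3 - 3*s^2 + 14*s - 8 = (s - 1)*(s^3 - 3*s^2 - 6*s + 8) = (s - 1)^2*(s^2 - 2*s - 8) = (s - 1)^2*(s + 2)*(s - 4)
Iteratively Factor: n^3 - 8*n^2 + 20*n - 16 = (n - 2)*(n^2 - 6*n + 8) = (n - 2)^2*(n - 4)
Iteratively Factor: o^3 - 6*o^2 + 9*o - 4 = (o - 1)*(o^2 - 5*o + 4) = (o - 1)^2*(o - 4)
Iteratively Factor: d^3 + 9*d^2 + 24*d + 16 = (d + 1)*(d^2 + 8*d + 16) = (d + 1)*(d + 4)*(d + 4)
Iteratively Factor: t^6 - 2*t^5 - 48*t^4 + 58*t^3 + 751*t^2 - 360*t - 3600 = (t - 5)*(t^5 + 3*t^4 - 33*t^3 - 107*t^2 + 216*t + 720) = (t - 5)*(t + 3)*(t^4 - 33*t^2 - 8*t + 240) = (t - 5)*(t - 3)*(t + 3)*(t^3 + 3*t^2 - 24*t - 80) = (t - 5)*(t - 3)*(t + 3)*(t + 4)*(t^2 - t - 20) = (t - 5)*(t - 3)*(t + 3)*(t + 4)^2*(t - 5)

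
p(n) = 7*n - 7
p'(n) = 7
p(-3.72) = -33.04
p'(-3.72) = 7.00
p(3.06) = 14.42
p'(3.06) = 7.00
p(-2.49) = -24.43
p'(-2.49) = 7.00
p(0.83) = -1.19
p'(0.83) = 7.00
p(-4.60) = -39.20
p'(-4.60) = 7.00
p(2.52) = 10.64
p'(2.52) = 7.00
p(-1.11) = -14.77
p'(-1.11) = 7.00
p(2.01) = 7.07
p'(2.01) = 7.00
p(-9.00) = -70.00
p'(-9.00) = 7.00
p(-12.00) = -91.00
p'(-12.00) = 7.00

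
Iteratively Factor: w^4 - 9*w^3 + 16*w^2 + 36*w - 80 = (w + 2)*(w^3 - 11*w^2 + 38*w - 40) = (w - 4)*(w + 2)*(w^2 - 7*w + 10) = (w - 4)*(w - 2)*(w + 2)*(w - 5)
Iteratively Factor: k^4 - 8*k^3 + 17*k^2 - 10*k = (k - 1)*(k^3 - 7*k^2 + 10*k) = (k - 2)*(k - 1)*(k^2 - 5*k) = k*(k - 2)*(k - 1)*(k - 5)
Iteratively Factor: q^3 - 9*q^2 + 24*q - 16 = (q - 1)*(q^2 - 8*q + 16) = (q - 4)*(q - 1)*(q - 4)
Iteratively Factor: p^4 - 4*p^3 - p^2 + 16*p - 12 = (p - 1)*(p^3 - 3*p^2 - 4*p + 12) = (p - 1)*(p + 2)*(p^2 - 5*p + 6) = (p - 3)*(p - 1)*(p + 2)*(p - 2)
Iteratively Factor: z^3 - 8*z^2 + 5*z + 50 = (z - 5)*(z^2 - 3*z - 10) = (z - 5)*(z + 2)*(z - 5)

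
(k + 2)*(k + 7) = k^2 + 9*k + 14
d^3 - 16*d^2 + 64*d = d*(d - 8)^2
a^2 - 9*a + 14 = (a - 7)*(a - 2)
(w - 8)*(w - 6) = w^2 - 14*w + 48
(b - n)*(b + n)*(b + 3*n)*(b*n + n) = b^4*n + 3*b^3*n^2 + b^3*n - b^2*n^3 + 3*b^2*n^2 - 3*b*n^4 - b*n^3 - 3*n^4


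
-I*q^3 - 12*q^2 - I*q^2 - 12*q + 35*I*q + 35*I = (q - 7*I)*(q - 5*I)*(-I*q - I)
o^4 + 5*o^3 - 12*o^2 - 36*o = o*(o - 3)*(o + 2)*(o + 6)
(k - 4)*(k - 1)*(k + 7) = k^3 + 2*k^2 - 31*k + 28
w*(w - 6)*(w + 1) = w^3 - 5*w^2 - 6*w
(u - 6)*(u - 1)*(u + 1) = u^3 - 6*u^2 - u + 6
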